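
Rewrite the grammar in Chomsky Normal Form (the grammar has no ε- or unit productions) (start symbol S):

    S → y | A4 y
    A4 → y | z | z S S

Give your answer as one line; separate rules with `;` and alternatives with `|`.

S → y | A4 X1; A4 → y | z | X2 Y1; X1 → y; X2 → z; Y1 → S S

Introduce a nonterminal for each terminal appearing in a rule of length ≥ 2: X1 → y, X2 → z.
Binarize each right-hand side of length ≥ 3 by chaining fresh nonterminals (Y1, Y2, …): affected rules were A4 → X2 S S.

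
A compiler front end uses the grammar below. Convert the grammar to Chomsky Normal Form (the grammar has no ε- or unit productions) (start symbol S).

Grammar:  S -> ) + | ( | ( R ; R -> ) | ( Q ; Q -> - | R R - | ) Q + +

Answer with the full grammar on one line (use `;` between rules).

S -> X1 X2 | ( | X3 R; R -> ) | X3 Q; Q -> - | R Y1 | X1 Y2; X1 -> ); X2 -> +; X3 -> (; X4 -> -; Y1 -> R X4; Y2 -> Q Y3; Y3 -> X2 X2

Introduce a nonterminal for each terminal appearing in a rule of length ≥ 2: X1 → ), X2 → +, X3 → (, X4 → -.
Binarize each right-hand side of length ≥ 3 by chaining fresh nonterminals (Y1, Y2, …): affected rules were Q → R R X4; Q → X1 Q X2 X2.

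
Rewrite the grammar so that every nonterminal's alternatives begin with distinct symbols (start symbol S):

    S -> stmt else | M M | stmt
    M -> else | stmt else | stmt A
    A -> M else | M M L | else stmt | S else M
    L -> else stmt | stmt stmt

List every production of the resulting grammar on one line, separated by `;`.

S -> M M | stmt S'; M -> else | stmt M'; A -> else stmt | S else M | M A'; L -> else stmt | stmt stmt; S' -> else | eps; M' -> else | A; A' -> else | M L

S has alternatives sharing prefix 'stmt': factor to S → stmt S' with S' → else | ε.
M has alternatives sharing prefix 'stmt': factor to M → stmt M' with M' → else | A.
A has alternatives sharing prefix 'M': factor to A → M A' with A' → else | M L.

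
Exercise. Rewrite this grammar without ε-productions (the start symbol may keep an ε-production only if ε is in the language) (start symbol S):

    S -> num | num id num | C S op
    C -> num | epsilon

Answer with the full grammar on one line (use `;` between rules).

The nullable symbols are {C}.
ε ∉ L(G), so no ε-production is kept.
For each production, add variants omitting each subset of nullable occurrences: S → C S op gives C S op | S op.

S -> num | num id num | C S op | S op; C -> num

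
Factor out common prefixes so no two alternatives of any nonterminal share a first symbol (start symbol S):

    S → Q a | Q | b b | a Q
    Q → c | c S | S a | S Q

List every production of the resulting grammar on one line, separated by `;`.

S has alternatives sharing prefix 'Q': factor to S → Q S' with S' → a | ε.
Q has alternatives sharing prefix 'c': factor to Q → c Q' with Q' → ε | S.
Q has alternatives sharing prefix 'S': factor to Q → S Q'' with Q'' → a | Q.

S → b b | a Q | Q S'; Q → c Q' | S Q''; S' → a | ε; Q' → ε | S; Q'' → a | Q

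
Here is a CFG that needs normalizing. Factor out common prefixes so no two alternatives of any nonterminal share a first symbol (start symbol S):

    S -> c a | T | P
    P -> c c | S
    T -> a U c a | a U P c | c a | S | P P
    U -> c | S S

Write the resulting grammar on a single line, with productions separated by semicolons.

T has alternatives sharing prefix 'a U': factor to T → a U T' with T' → c a | P c.

S -> c a | T | P; P -> c c | S; T -> c a | S | P P | a U T'; U -> c | S S; T' -> c a | P c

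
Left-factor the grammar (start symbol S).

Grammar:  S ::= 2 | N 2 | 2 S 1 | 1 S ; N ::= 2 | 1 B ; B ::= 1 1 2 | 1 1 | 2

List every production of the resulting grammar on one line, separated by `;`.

S has alternatives sharing prefix '2': factor to S → 2 S' with S' → ε | S 1.
B has alternatives sharing prefix '1 1': factor to B → 1 1 B' with B' → 2 | ε.

S ::= N 2 | 1 S | 2 S'; N ::= 2 | 1 B; B ::= 2 | 1 1 B'; S' ::= ε | S 1; B' ::= 2 | ε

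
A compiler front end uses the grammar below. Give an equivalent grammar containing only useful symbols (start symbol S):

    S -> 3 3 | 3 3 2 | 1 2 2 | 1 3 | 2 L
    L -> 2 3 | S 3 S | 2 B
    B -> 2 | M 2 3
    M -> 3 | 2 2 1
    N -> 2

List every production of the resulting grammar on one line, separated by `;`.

S -> 3 3 | 3 3 2 | 1 2 2 | 1 3 | 2 L; L -> 2 3 | S 3 S | 2 B; B -> 2 | M 2 3; M -> 3 | 2 2 1

Generating nonterminals: {B, L, M, N, S}.
Reachable from S after that: {B, L, M, S}.
Removed useless symbols: {N} and every production mentioning them.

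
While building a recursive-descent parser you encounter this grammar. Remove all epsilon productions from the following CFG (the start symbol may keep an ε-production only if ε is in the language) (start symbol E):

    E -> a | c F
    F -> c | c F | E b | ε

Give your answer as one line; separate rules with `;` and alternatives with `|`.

The nullable symbols are {F}.
ε ∉ L(G), so no ε-production is kept.
For each production, add variants omitting each subset of nullable occurrences: E → c F gives c F | c.

E -> a | c F | c; F -> c | c F | E b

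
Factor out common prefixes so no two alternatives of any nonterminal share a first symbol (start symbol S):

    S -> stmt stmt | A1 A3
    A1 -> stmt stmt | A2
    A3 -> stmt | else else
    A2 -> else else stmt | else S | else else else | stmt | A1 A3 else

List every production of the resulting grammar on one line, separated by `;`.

S -> stmt stmt | A1 A3; A1 -> stmt stmt | A2; A3 -> stmt | else else; A2 -> stmt | A1 A3 else | else A2'; A2' -> S | else A2''; A2'' -> stmt | else

A2 has alternatives sharing prefix 'else': factor to A2 → else A2' with A2' → else stmt | S | else else.
A2' has alternatives sharing prefix 'else': factor to A2' → else A2'' with A2'' → stmt | else.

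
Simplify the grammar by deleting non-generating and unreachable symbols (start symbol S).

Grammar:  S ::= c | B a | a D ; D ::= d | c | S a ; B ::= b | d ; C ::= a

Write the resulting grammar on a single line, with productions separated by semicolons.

Generating nonterminals: {B, C, D, S}.
Reachable from S after that: {B, D, S}.
Removed useless symbols: {C} and every production mentioning them.

S ::= c | B a | a D; D ::= d | c | S a; B ::= b | d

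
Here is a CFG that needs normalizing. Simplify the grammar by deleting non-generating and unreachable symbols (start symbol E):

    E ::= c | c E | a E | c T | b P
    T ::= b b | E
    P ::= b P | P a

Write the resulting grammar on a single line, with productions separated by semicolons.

Generating nonterminals: {E, T}.
Reachable from E after that: {E, T}.
Removed useless symbols: {P} and every production mentioning them.

E ::= c | c E | a E | c T; T ::= b b | E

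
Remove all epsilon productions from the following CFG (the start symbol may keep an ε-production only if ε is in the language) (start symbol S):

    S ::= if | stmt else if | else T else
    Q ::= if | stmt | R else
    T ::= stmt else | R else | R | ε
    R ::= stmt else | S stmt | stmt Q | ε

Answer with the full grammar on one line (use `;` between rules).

The nullable symbols are {R, T}.
ε ∉ L(G), so no ε-production is kept.
Add the nullable-subset variants: S → else T else gives else T else | else else. Q → R else gives R else | else. T → R else gives R else | else.

S ::= if | stmt else if | else T else | else else; Q ::= if | stmt | R else | else; T ::= stmt else | R else | else | R; R ::= stmt else | S stmt | stmt Q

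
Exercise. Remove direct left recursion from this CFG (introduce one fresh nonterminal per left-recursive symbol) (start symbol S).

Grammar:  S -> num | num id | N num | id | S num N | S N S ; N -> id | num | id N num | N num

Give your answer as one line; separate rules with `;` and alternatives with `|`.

S -> num S' | num id S' | N num S' | id S'; N -> id N' | num N' | id N num N'; S' -> num N S' | N S S' | ε; N' -> num N' | ε

S, N are directly left-recursive.
For S: α = {num N, N S}, β = {num, num id, N num, id}. Rewrite as S → β S' and S' → α S' | ε.
For N: α = {num}, β = {id, num, id N num}. Rewrite as N → β N' and N' → α N' | ε.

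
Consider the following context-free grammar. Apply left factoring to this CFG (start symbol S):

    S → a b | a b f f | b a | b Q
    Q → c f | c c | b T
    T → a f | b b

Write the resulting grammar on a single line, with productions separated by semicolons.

S has alternatives sharing prefix 'a b': factor to S → a b S' with S' → ε | f f.
S has alternatives sharing prefix 'b': factor to S → b S'' with S'' → a | Q.
Q has alternatives sharing prefix 'c': factor to Q → c Q' with Q' → f | c.

S → a b S' | b S''; Q → b T | c Q'; T → a f | b b; S' → ε | f f; S'' → a | Q; Q' → f | c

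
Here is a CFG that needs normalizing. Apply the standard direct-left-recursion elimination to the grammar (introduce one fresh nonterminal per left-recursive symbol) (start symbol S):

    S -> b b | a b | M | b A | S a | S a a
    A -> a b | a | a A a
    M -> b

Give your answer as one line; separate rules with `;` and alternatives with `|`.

Directly left-recursive nonterminal: S.
For S: α = {a, a a}, β = {b b, a b, M, b A}. Rewrite as S → β S' and S' → α S' | ε.

S -> b b S' | a b S' | M S' | b A S'; A -> a b | a | a A a; M -> b; S' -> a S' | a a S' | ε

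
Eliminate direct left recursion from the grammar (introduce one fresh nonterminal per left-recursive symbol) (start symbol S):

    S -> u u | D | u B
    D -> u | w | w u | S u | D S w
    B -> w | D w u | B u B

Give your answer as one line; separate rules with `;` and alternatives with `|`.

S -> u u | D | u B; D -> u D' | w D' | w u D' | S u D'; B -> w B' | D w u B'; D' -> S w D' | ε; B' -> u B B' | ε

Directly left-recursive nonterminals: D, B.
For D: α = {S w}, β = {u, w, w u, S u}. Rewrite as D → β D' and D' → α D' | ε.
For B: α = {u B}, β = {w, D w u}. Rewrite as B → β B' and B' → α B' | ε.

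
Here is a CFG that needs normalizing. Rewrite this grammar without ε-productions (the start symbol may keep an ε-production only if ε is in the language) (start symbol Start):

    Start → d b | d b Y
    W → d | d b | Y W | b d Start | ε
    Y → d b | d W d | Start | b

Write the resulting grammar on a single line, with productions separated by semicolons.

The nullable symbols are {W}.
ε ∉ L(G), so no ε-production is kept.
Add the nullable-subset variants: W → Y W gives Y W | Y. Y → d W d gives d W d | d d.

Start → d b | d b Y; W → d | d b | Y W | Y | b d Start; Y → d b | d W d | d d | Start | b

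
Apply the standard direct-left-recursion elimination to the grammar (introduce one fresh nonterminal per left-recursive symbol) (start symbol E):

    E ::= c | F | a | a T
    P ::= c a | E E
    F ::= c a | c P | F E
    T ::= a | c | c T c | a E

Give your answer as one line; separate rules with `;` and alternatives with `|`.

E ::= c | F | a | a T; P ::= c a | E E; F ::= c a F' | c P F'; T ::= a | c | c T c | a E; F' ::= E F' | eps

F is directly left-recursive.
For F: α = {E}, β = {c a, c P}. Rewrite as F → β F' and F' → α F' | ε.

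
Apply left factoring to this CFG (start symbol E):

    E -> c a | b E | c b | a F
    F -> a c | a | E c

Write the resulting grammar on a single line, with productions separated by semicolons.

E -> b E | a F | c E'; F -> E c | a F'; E' -> a | b; F' -> c | ε

E has alternatives sharing prefix 'c': factor to E → c E' with E' → a | b.
F has alternatives sharing prefix 'a': factor to F → a F' with F' → c | ε.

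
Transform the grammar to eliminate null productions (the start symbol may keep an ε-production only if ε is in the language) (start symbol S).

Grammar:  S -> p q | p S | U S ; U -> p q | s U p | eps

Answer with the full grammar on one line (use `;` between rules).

Nullable nonterminals: {U}.
ε ∉ L(G), so no ε-production is kept.
For each production, add variants omitting each subset of nullable occurrences: U → s U p gives s U p | s p.

S -> p q | p S | U S; U -> p q | s U p | s p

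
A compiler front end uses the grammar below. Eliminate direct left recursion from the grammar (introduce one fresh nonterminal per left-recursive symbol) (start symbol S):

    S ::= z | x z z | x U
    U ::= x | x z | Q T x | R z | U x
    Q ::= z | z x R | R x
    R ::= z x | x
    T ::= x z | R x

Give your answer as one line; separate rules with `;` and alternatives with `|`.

U is directly left-recursive.
For U: α = {x}, β = {x, x z, Q T x, R z}. Rewrite as U → β U' and U' → α U' | ε.

S ::= z | x z z | x U; U ::= x U' | x z U' | Q T x U' | R z U'; Q ::= z | z x R | R x; R ::= z x | x; T ::= x z | R x; U' ::= x U' | ε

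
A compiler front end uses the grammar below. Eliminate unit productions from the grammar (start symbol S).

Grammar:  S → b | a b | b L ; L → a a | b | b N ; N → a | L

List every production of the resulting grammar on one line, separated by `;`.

Unit pairs: N ⇒* {L}.
For each unit pair (A, B), copy every non-unit production of B to A, then drop all unit productions.

S → b | a b | b L; L → a a | b | b N; N → a a | b | b N | a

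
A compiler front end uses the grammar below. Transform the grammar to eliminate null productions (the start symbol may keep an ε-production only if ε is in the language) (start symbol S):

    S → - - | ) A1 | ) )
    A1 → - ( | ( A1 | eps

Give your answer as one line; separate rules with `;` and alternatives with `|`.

S → - - | ) A1 | ) | ) ); A1 → - ( | ( A1 | (

The nullable symbols are {A1}.
ε ∉ L(G), so no ε-production is kept.
Add the nullable-subset variants: S → ) A1 gives ) A1 | ). A1 → ( A1 gives ( A1 | (.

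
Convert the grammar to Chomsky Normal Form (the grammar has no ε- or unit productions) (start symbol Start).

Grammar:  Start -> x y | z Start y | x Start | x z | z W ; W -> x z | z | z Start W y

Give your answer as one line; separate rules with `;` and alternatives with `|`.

Start -> X1 X2 | X3 Y1 | X1 Start | X1 X3 | X3 W; W -> X1 X3 | z | X3 Y2; X1 -> x; X2 -> y; X3 -> z; Y1 -> Start X2; Y2 -> Start Y3; Y3 -> W X2

Introduce a nonterminal for each terminal appearing in a rule of length ≥ 2: X1 → x, X2 → y, X3 → z.
Binarize each right-hand side of length ≥ 3 by chaining fresh nonterminals (Y1, Y2, …): affected rules were Start → X3 Start X2; W → X3 Start W X2.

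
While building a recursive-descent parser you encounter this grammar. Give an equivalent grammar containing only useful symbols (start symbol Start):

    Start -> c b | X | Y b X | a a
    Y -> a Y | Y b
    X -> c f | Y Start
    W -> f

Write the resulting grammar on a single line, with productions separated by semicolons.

Start -> c b | X | a a; X -> c f

Generating nonterminals: {Start, W, X}.
Reachable from Start after that: {Start, X}.
Removed useless symbols: {W, Y} and every production mentioning them.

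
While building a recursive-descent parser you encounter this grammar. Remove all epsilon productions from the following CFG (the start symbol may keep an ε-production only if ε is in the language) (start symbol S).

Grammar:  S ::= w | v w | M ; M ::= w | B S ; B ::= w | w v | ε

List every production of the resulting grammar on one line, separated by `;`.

S ::= w | v w | M; M ::= w | B S | S; B ::= w | w v

The nullable symbols are {B}.
ε ∉ L(G), so no ε-production is kept.
Add the nullable-subset variants: M → B S gives B S | S.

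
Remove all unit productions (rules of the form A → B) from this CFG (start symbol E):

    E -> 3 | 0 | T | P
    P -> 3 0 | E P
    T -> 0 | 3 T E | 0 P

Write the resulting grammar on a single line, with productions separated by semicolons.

E -> 3 | 0 | 3 0 | E P | 3 T E | 0 P; P -> 3 0 | E P; T -> 0 | 3 T E | 0 P

Unit pairs: E ⇒* {P, T}.
For every A with A ⇒* B via unit rules, add B's non-unit alternatives to A; then delete every rule of the form X → Y.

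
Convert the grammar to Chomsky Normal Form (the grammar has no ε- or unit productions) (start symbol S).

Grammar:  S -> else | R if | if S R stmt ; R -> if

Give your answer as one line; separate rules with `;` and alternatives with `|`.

S -> else | R X1 | X1 Y1; R -> if; X1 -> if; X2 -> stmt; Y1 -> S Y2; Y2 -> R X2

Introduce a nonterminal for each terminal appearing in a rule of length ≥ 2: X1 → if, X2 → stmt.
Binarize each right-hand side of length ≥ 3 by chaining fresh nonterminals (Y1, Y2, …): affected rules were S → X1 S R X2.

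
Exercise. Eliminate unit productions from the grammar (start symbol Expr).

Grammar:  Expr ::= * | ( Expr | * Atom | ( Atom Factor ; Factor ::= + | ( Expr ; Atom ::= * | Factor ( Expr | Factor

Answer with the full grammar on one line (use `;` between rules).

Unit pairs: Atom ⇒* {Factor}.
For every A with A ⇒* B via unit rules, add B's non-unit alternatives to A; then delete every rule of the form X → Y.

Expr ::= * | ( Expr | * Atom | ( Atom Factor; Factor ::= + | ( Expr; Atom ::= * | Factor ( Expr | + | ( Expr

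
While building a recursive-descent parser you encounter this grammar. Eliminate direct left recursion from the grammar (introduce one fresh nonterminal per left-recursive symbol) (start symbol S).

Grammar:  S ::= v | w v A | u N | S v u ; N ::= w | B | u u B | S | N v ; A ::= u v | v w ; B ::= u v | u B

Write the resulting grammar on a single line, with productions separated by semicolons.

S, N are directly left-recursive.
For S: α = {v u}, β = {v, w v A, u N}. Rewrite as S → β S' and S' → α S' | ε.
For N: α = {v}, β = {w, B, u u B, S}. Rewrite as N → β N' and N' → α N' | ε.

S ::= v S' | w v A S' | u N S'; N ::= w N' | B N' | u u B N' | S N'; A ::= u v | v w; B ::= u v | u B; S' ::= v u S' | ε; N' ::= v N' | ε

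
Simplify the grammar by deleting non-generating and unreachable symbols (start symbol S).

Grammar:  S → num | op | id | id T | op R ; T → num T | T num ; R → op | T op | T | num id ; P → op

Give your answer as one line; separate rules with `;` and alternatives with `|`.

S → num | op | id | op R; R → op | num id

Generating nonterminals: {P, R, S}.
Reachable from S after that: {R, S}.
Removed useless symbols: {P, T} and every production mentioning them.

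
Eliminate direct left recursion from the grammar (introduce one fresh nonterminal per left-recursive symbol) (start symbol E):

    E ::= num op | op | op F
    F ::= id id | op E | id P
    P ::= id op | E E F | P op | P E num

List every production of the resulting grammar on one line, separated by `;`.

Left recursion appears on P.
For P: α = {op, E num}, β = {id op, E E F}. Rewrite as P → β P' and P' → α P' | ε.

E ::= num op | op | op F; F ::= id id | op E | id P; P ::= id op P' | E E F P'; P' ::= op P' | E num P' | ε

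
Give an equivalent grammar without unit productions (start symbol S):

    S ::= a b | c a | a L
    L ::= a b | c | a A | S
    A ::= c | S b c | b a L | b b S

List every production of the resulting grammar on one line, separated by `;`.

S ::= a b | c a | a L; L ::= a b | c | a A | c a | a L; A ::= c | S b c | b a L | b b S

Unit pairs: L ⇒* {S}.
Replace each nonterminal's rules with the union of the non-unit rules of every nonterminal it unit-derives.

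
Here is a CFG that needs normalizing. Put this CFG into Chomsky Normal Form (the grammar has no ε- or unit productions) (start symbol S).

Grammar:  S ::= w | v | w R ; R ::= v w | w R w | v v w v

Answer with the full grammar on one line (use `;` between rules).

S ::= w | v | X1 R; R ::= X2 X1 | X1 Y1 | X2 Y2; X1 ::= w; X2 ::= v; Y1 ::= R X1; Y2 ::= X2 Y3; Y3 ::= X1 X2

Introduce a nonterminal for each terminal appearing in a rule of length ≥ 2: X1 → w, X2 → v.
Binarize each right-hand side of length ≥ 3 by chaining fresh nonterminals (Y1, Y2, …): affected rules were R → X1 R X1; R → X2 X2 X1 X2.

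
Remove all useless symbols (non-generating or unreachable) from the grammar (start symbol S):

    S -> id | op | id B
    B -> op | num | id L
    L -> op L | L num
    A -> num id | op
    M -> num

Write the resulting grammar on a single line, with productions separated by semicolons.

S -> id | op | id B; B -> op | num

Generating nonterminals: {A, B, M, S}.
Reachable from S after that: {B, S}.
Removed useless symbols: {A, L, M} and every production mentioning them.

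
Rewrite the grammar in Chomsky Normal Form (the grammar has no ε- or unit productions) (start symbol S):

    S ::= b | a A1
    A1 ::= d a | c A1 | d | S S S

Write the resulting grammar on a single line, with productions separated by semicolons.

S ::= b | X1 A1; A1 ::= X2 X1 | X3 A1 | d | S Y1; X1 ::= a; X2 ::= d; X3 ::= c; Y1 ::= S S

Introduce a nonterminal for each terminal appearing in a rule of length ≥ 2: X1 → a, X2 → d, X3 → c.
Binarize each right-hand side of length ≥ 3 by chaining fresh nonterminals (Y1, Y2, …): affected rules were A1 → S S S.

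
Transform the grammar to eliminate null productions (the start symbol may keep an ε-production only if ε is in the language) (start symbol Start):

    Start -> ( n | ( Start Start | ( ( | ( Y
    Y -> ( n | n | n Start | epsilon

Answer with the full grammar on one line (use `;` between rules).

Start -> ( n | ( Start Start | ( ( | ( Y | (; Y -> ( n | n | n Start

Nullable nonterminals: {Y}.
ε ∉ L(G), so no ε-production is kept.
Add the nullable-subset variants: Start → ( Y gives ( Y | (.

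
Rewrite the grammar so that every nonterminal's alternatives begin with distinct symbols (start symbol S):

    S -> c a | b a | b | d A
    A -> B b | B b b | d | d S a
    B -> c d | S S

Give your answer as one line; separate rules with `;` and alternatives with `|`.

S has alternatives sharing prefix 'b': factor to S → b S' with S' → a | ε.
A has alternatives sharing prefix 'B b': factor to A → B b A' with A' → ε | b.
A has alternatives sharing prefix 'd': factor to A → d A'' with A'' → ε | S a.

S -> c a | d A | b S'; A -> B b A' | d A''; B -> c d | S S; S' -> a | ε; A' -> ε | b; A'' -> ε | S a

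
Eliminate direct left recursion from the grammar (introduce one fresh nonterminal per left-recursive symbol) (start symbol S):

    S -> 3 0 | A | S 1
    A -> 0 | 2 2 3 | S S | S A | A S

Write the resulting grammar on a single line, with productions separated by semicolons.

S -> 3 0 S' | A S'; A -> 0 A' | 2 2 3 A' | S S A' | S A A'; S' -> 1 S' | ε; A' -> S A' | ε

Left recursion appears on S, A.
For S: α = {1}, β = {3 0, A}. Rewrite as S → β S' and S' → α S' | ε.
For A: α = {S}, β = {0, 2 2 3, S S, S A}. Rewrite as A → β A' and A' → α A' | ε.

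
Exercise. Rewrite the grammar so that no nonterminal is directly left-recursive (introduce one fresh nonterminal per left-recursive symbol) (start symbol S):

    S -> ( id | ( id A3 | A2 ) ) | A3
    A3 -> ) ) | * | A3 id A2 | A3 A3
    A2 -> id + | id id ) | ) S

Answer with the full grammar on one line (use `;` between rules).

Directly left-recursive nonterminal: A3.
For A3: α = {id A2, A3}, β = {) ), *}. Rewrite as A3 → β A3' and A3' → α A3' | ε.

S -> ( id | ( id A3 | A2 ) ) | A3; A3 -> ) ) A3' | * A3'; A2 -> id + | id id ) | ) S; A3' -> id A2 A3' | A3 A3' | ε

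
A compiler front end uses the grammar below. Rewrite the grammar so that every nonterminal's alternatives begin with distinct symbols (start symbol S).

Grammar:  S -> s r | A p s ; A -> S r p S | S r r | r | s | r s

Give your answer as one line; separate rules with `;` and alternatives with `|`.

S -> s r | A p s; A -> s | S r A' | r A''; A' -> p S | r; A'' -> ε | s

A has alternatives sharing prefix 'S r': factor to A → S r A' with A' → p S | r.
A has alternatives sharing prefix 'r': factor to A → r A'' with A'' → ε | s.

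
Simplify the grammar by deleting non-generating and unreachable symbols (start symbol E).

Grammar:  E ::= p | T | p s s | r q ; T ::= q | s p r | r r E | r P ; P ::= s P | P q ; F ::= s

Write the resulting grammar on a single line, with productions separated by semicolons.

Generating nonterminals: {E, F, T}.
Reachable from E after that: {E, T}.
Removed useless symbols: {F, P} and every production mentioning them.

E ::= p | T | p s s | r q; T ::= q | s p r | r r E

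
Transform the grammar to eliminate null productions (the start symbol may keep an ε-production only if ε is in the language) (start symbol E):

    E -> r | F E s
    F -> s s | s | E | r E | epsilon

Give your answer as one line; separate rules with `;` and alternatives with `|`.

The nullable symbols are {F}.
ε ∉ L(G), so no ε-production is kept.
Add the nullable-subset variants: E → F E s gives F E s | E s.

E -> r | F E s | E s; F -> s s | s | E | r E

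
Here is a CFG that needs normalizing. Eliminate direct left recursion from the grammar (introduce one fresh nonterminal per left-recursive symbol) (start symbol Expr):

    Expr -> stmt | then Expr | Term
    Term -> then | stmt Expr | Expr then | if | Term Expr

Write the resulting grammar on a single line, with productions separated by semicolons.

Expr -> stmt | then Expr | Term; Term -> then Term1 | stmt Expr Term1 | Expr then Term1 | if Term1; Term1 -> Expr Term1 | ε

Left recursion appears on Term.
For Term: α = {Expr}, β = {then, stmt Expr, Expr then, if}. Rewrite as Term → β Term1 and Term1 → α Term1 | ε.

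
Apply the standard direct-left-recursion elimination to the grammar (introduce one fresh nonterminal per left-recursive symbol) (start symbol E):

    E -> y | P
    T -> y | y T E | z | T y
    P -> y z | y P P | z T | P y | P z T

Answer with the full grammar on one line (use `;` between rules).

E -> y | P; T -> y T' | y T E T' | z T'; P -> y z P' | y P P P' | z T P'; T' -> y T' | eps; P' -> y P' | z T P' | eps

Directly left-recursive nonterminals: T, P.
For T: α = {y}, β = {y, y T E, z}. Rewrite as T → β T' and T' → α T' | ε.
For P: α = {y, z T}, β = {y z, y P P, z T}. Rewrite as P → β P' and P' → α P' | ε.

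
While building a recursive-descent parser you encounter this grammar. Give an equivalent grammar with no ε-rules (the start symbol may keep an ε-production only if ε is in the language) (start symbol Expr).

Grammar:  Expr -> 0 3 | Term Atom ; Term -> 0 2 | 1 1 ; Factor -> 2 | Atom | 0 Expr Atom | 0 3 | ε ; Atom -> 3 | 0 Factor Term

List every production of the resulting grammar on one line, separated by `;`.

The nullable symbols are {Factor}.
ε ∉ L(G), so no ε-production is kept.
Add the nullable-subset variants: Atom → 0 Factor Term gives 0 Factor Term | 0 Term.

Expr -> 0 3 | Term Atom; Term -> 0 2 | 1 1; Factor -> 2 | Atom | 0 Expr Atom | 0 3; Atom -> 3 | 0 Factor Term | 0 Term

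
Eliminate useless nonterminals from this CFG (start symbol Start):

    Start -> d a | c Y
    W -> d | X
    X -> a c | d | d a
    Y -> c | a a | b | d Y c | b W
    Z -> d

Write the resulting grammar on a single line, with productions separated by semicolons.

Generating nonterminals: {Start, W, X, Y, Z}.
Reachable from Start after that: {Start, W, X, Y}.
Removed useless symbols: {Z} and every production mentioning them.

Start -> d a | c Y; W -> d | X; X -> a c | d | d a; Y -> c | a a | b | d Y c | b W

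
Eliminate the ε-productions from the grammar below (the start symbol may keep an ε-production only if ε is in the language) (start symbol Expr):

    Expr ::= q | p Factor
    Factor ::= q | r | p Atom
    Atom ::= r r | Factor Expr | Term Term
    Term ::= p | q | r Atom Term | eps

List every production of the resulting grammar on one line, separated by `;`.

Expr ::= q | p Factor; Factor ::= q | r | p Atom | p; Atom ::= r r | Factor Expr | Term Term | Term; Term ::= p | q | r Atom Term | r Atom | r Term | r

Nullable set = {Atom, Term}.
ε ∉ L(G), so no ε-production is kept.
For each production, add variants omitting each subset of nullable occurrences: Factor → p Atom gives p Atom | p. Atom → Term Term gives Term Term | Term. Term → r Atom Term gives r Atom Term | r Atom | r Term | r.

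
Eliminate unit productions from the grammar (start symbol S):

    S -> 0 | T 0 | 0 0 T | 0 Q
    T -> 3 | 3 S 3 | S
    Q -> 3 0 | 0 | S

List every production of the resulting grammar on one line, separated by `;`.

S -> 0 | T 0 | 0 0 T | 0 Q; T -> 0 | T 0 | 0 0 T | 0 Q | 3 | 3 S 3; Q -> 0 | T 0 | 0 0 T | 0 Q | 3 0

Unit pairs: Q ⇒* {S}; T ⇒* {S}.
For every A with A ⇒* B via unit rules, add B's non-unit alternatives to A; then delete every rule of the form X → Y.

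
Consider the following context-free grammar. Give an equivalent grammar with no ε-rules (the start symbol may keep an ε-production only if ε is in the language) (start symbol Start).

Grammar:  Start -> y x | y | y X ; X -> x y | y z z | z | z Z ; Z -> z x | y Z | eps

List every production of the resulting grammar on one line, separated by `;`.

Start -> y x | y | y X; X -> x y | y z z | z | z Z; Z -> z x | y Z | y

The nullable symbols are {Z}.
ε ∉ L(G), so no ε-production is kept.
For each production, add variants omitting each subset of nullable occurrences: Z → y Z gives y Z | y.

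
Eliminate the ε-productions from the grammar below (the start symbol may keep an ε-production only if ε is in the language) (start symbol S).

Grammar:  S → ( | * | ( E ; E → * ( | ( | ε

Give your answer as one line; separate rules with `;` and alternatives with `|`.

S → ( | * | ( E; E → * ( | (

The nullable symbols are {E}.
ε ∉ L(G), so no ε-production is kept.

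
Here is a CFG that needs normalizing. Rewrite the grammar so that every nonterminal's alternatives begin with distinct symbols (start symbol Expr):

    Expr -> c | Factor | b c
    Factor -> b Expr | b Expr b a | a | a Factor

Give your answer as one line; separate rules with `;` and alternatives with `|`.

Expr -> c | Factor | b c; Factor -> b Expr Factor1 | a Factor2; Factor1 -> ε | b a; Factor2 -> ε | Factor

Factor has alternatives sharing prefix 'b Expr': factor to Factor → b Expr Factor1 with Factor1 → ε | b a.
Factor has alternatives sharing prefix 'a': factor to Factor → a Factor2 with Factor2 → ε | Factor.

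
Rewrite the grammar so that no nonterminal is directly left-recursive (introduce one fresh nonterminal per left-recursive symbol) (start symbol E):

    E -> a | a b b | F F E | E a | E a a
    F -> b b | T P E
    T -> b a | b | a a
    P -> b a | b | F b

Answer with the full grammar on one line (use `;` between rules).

E -> a E' | a b b E' | F F E E'; F -> b b | T P E; T -> b a | b | a a; P -> b a | b | F b; E' -> a E' | a a E' | epsilon

E is directly left-recursive.
For E: α = {a, a a}, β = {a, a b b, F F E}. Rewrite as E → β E' and E' → α E' | ε.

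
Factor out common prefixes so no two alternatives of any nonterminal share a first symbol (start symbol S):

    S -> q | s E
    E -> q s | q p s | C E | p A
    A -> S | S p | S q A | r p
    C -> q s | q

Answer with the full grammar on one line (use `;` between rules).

E has alternatives sharing prefix 'q': factor to E → q E' with E' → s | p s.
A has alternatives sharing prefix 'S': factor to A → S A' with A' → ε | p | q A.
C has alternatives sharing prefix 'q': factor to C → q C' with C' → s | ε.

S -> q | s E; E -> C E | p A | q E'; A -> r p | S A'; C -> q C'; E' -> s | p s; A' -> ε | p | q A; C' -> s | ε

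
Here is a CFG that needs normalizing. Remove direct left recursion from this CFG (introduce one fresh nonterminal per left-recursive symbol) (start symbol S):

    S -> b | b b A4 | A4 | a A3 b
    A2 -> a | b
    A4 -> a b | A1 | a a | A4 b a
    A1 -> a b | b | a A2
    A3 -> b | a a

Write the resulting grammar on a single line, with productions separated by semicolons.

S -> b | b b A4 | A4 | a A3 b; A2 -> a | b; A4 -> a b A4' | A1 A4' | a a A4'; A1 -> a b | b | a A2; A3 -> b | a a; A4' -> b a A4' | epsilon

Left recursion appears on A4.
For A4: α = {b a}, β = {a b, A1, a a}. Rewrite as A4 → β A4' and A4' → α A4' | ε.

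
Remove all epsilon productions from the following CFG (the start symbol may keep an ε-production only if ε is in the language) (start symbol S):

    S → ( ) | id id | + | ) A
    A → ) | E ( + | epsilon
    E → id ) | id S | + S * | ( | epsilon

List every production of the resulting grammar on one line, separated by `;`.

Nullable set = {A, E}.
ε ∉ L(G), so no ε-production is kept.
Expand every rule over subsets of its nullable positions: S → ) A gives ) A | ). A → E ( + gives E ( + | ( +.

S → ( ) | id id | + | ) A | ); A → ) | E ( + | ( +; E → id ) | id S | + S * | (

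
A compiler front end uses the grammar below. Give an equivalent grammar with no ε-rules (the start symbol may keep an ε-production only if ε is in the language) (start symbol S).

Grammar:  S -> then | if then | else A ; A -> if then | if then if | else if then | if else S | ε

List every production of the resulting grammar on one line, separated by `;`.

Nullable set = {A}.
ε ∉ L(G), so no ε-production is kept.
Expand every rule over subsets of its nullable positions: S → else A gives else A | else.

S -> then | if then | else A | else; A -> if then | if then if | else if then | if else S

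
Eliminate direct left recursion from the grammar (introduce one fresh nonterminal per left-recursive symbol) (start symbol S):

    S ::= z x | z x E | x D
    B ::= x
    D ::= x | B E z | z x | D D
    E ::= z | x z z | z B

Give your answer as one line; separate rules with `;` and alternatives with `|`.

S ::= z x | z x E | x D; B ::= x; D ::= x D' | B E z D' | z x D'; E ::= z | x z z | z B; D' ::= D D' | epsilon

D is directly left-recursive.
For D: α = {D}, β = {x, B E z, z x}. Rewrite as D → β D' and D' → α D' | ε.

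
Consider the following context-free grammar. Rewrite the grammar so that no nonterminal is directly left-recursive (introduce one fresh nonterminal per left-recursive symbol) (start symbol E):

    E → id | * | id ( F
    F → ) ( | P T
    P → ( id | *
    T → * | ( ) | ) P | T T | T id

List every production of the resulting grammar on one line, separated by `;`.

E → id | * | id ( F; F → ) ( | P T; P → ( id | *; T → * T' | ( ) T' | ) P T'; T' → T T' | id T' | eps

Directly left-recursive nonterminal: T.
For T: α = {T, id}, β = {*, ( ), ) P}. Rewrite as T → β T' and T' → α T' | ε.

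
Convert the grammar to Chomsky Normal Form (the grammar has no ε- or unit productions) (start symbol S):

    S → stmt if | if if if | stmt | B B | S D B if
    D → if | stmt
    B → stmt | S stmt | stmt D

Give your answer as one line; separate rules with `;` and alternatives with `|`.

Introduce a nonterminal for each terminal appearing in a rule of length ≥ 2: X1 → stmt, X2 → if.
Binarize each right-hand side of length ≥ 3 by chaining fresh nonterminals (Y1, Y2, …): affected rules were S → X2 X2 X2; S → S D B X2.

S → X1 X2 | X2 Y1 | stmt | B B | S Y2; D → if | stmt; B → stmt | S X1 | X1 D; X1 → stmt; X2 → if; Y1 → X2 X2; Y2 → D Y3; Y3 → B X2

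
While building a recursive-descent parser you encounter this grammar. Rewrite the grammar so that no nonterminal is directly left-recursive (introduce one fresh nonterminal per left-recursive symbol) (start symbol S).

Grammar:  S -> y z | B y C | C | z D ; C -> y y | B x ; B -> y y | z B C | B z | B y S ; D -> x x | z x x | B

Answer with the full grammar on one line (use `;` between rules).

S -> y z | B y C | C | z D; C -> y y | B x; B -> y y B' | z B C B'; D -> x x | z x x | B; B' -> z B' | y S B' | epsilon

Left recursion appears on B.
For B: α = {z, y S}, β = {y y, z B C}. Rewrite as B → β B' and B' → α B' | ε.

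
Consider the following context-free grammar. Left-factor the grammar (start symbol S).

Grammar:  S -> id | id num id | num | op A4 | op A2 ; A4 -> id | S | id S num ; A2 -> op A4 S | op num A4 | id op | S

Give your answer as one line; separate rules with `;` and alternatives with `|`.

S -> num | id S' | op S''; A4 -> S | id A4'; A2 -> id op | S | op A2'; S' -> ε | num id; S'' -> A4 | A2; A4' -> ε | S num; A2' -> A4 S | num A4

S has alternatives sharing prefix 'id': factor to S → id S' with S' → ε | num id.
S has alternatives sharing prefix 'op': factor to S → op S'' with S'' → A4 | A2.
A4 has alternatives sharing prefix 'id': factor to A4 → id A4' with A4' → ε | S num.
A2 has alternatives sharing prefix 'op': factor to A2 → op A2' with A2' → A4 S | num A4.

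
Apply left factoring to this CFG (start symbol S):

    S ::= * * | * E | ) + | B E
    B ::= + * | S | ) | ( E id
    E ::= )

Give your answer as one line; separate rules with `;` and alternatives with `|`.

S has alternatives sharing prefix '*': factor to S → * S' with S' → * | E.

S ::= ) + | B E | * S'; B ::= + * | S | ) | ( E id; E ::= ); S' ::= * | E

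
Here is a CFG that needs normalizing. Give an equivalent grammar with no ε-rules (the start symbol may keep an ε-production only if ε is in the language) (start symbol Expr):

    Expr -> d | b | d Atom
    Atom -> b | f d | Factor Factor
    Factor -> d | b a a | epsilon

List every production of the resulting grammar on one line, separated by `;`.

Nullable nonterminals: {Atom, Factor}.
ε ∉ L(G), so no ε-production is kept.
For each production, add variants omitting each subset of nullable occurrences: Atom → Factor Factor gives Factor Factor | Factor.

Expr -> d | b | d Atom; Atom -> b | f d | Factor Factor | Factor; Factor -> d | b a a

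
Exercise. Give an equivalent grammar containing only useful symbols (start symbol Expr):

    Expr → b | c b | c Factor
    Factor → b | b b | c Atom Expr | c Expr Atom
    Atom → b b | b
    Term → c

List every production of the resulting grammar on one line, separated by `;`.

Generating nonterminals: {Atom, Expr, Factor, Term}.
Reachable from Expr after that: {Atom, Expr, Factor}.
Removed useless symbols: {Term} and every production mentioning them.

Expr → b | c b | c Factor; Factor → b | b b | c Atom Expr | c Expr Atom; Atom → b b | b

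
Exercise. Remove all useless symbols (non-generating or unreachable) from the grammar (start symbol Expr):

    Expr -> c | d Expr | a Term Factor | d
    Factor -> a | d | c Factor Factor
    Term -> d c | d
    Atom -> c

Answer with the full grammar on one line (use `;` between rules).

Expr -> c | d Expr | a Term Factor | d; Factor -> a | d | c Factor Factor; Term -> d c | d

Generating nonterminals: {Atom, Expr, Factor, Term}.
Reachable from Expr after that: {Expr, Factor, Term}.
Removed useless symbols: {Atom} and every production mentioning them.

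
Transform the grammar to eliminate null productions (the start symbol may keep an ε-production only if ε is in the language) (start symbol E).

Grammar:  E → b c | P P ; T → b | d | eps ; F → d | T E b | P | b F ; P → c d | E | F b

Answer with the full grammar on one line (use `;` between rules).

Nullable set = {T}.
ε ∉ L(G), so no ε-production is kept.
Add the nullable-subset variants: F → T E b gives T E b | E b.

E → b c | P P; T → b | d; F → d | T E b | E b | P | b F; P → c d | E | F b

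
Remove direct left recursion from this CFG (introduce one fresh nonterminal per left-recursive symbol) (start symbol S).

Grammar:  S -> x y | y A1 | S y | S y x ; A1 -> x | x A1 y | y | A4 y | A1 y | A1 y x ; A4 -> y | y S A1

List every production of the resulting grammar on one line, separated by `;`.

S -> x y S' | y A1 S'; A1 -> x A1' | x A1 y A1' | y A1' | A4 y A1'; A4 -> y | y S A1; S' -> y S' | y x S' | ε; A1' -> y A1' | y x A1' | ε

Directly left-recursive nonterminals: S, A1.
For S: α = {y, y x}, β = {x y, y A1}. Rewrite as S → β S' and S' → α S' | ε.
For A1: α = {y, y x}, β = {x, x A1 y, y, A4 y}. Rewrite as A1 → β A1' and A1' → α A1' | ε.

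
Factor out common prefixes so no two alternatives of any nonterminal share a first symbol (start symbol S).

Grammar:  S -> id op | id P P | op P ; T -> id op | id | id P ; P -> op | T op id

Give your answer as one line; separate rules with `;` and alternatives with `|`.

S -> op P | id S'; T -> id T'; P -> op | T op id; S' -> op | P P; T' -> op | epsilon | P

S has alternatives sharing prefix 'id': factor to S → id S' with S' → op | P P.
T has alternatives sharing prefix 'id': factor to T → id T' with T' → op | ε | P.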